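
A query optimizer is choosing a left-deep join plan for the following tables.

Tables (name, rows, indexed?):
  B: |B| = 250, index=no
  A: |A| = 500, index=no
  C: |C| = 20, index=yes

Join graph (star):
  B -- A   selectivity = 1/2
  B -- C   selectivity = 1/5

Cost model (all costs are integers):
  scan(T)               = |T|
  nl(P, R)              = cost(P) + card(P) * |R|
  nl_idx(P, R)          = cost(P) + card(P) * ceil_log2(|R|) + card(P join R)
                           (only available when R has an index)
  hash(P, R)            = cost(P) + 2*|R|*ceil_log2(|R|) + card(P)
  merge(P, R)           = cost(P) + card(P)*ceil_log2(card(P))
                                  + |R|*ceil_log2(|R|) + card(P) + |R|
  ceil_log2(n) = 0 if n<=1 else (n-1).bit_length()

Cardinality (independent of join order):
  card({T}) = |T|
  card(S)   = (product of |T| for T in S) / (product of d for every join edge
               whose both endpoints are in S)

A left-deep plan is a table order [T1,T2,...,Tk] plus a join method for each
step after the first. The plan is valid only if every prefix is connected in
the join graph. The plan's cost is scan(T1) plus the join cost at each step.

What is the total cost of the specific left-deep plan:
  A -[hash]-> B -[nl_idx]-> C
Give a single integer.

step 1: scan A: cost=500, card=500
step 2: join B via hash
    card(P join B) = 500*250/(2) = 62500
    cost = 500 + 2*250*8 + 500 = 5000
step 3: join C via nl_idx
    card(P join C) = 62500*20/(5) = 250000
    cost = 5000 + 62500*5 + 250000 = 567500

567500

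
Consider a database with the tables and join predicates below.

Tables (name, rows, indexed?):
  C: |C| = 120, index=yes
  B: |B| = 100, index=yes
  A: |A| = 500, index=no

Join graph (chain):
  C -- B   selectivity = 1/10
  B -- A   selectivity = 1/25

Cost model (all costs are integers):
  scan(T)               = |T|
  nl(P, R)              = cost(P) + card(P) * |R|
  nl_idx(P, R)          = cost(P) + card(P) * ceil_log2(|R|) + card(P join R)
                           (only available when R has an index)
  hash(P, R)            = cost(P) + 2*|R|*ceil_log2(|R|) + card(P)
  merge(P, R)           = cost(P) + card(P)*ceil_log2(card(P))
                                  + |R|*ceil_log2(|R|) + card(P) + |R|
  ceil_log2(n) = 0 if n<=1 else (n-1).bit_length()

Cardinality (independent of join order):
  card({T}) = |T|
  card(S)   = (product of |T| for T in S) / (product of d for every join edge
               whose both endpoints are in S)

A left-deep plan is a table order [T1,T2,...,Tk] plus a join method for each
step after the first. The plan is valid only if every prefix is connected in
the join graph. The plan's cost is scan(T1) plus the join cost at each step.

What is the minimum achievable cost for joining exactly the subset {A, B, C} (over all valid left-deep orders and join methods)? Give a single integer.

6080

Selinger DP over subsets of {A,B,C}:
  {C}: scan cost=120, card=120
  {B}: scan cost=100, card=100
  {A}: scan cost=500, card=500
  {BC}: card=1200; try (B,hash)→1640, (C,merge)→1860, (C,hash)→1880, (B,merge)→1880, (C,nl_idx)→2000, (B,nl_idx)→2160 …(+2); best=1640 via (B,hash)
  {AB}: card=2000; try (B,hash)→2400, (A,merge)→5900, (B,nl_idx)→6000, (B,merge)→6300, (A,hash)→9200, (A,nl)→50100 …(+1); best=2400 via (B,hash)
  {ABC}: card=24000; try (C,hash)→6080, (A,hash)→11840, (A,merge)→21040, (C,merge)→27360, (C,nl_idx)→40400, (C,nl)→242400 …(+1); best=6080 via (C,hash)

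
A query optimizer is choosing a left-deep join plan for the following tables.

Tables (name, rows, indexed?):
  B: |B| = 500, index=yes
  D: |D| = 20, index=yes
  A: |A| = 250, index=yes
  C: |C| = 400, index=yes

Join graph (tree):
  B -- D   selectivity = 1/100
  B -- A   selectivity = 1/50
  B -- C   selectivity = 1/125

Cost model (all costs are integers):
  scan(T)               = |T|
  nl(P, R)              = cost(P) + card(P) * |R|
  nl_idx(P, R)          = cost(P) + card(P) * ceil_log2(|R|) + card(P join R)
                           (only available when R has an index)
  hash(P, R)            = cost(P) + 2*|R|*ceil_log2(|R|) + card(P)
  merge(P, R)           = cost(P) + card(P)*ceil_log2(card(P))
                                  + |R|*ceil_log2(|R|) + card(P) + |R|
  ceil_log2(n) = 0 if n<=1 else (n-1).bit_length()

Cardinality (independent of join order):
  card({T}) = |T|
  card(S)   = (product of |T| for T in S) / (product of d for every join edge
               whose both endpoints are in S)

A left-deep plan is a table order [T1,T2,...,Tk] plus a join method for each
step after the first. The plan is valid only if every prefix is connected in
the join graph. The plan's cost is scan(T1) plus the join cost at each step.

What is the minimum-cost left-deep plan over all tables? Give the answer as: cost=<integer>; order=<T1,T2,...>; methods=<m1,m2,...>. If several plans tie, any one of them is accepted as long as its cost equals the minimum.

cost=5680; order=D,B,C,A; methods=nl_idx,nl_idx,nl_idx

Selinger DP (subsets sized 1..n):
  {B}: scan cost=500, card=500
  {D}: scan cost=20, card=20
  {A}: scan cost=250, card=250
  {C}: scan cost=400, card=400
  {BD}: card=100; try (B,nl_idx)→300, (D,hash)→1200, (D,nl_idx)→3100, (B,merge)→5140, (D,merge)→5620, (B,hash)→9040 …(+2); best=300 via (B,nl_idx)
  {AB}: card=2500; try (B,nl_idx)→5000, (A,hash)→5000, (A,nl_idx)→7000, (B,merge)→7500, (A,merge)→7750, (B,hash)→9500 …(+2); best=5000 via (B,nl_idx)
  {BC}: card=1600; try (B,nl_idx)→5600, (C,nl_idx)→6600, (C,hash)→8200, (B,merge)→9400, (C,merge)→9500, (B,hash)→9800 …(+2); best=5600 via (B,nl_idx)
  {ABD}: card=500; try (A,nl_idx)→1600, (A,merge)→3350, (A,hash)→4400, (D,hash)→7700, (D,nl_idx)→18000, (A,nl)→25300 …(+2); best=1600 via (A,nl_idx)
  {BCD}: card=320; try (C,nl_idx)→1520, (C,merge)→5100, (D,hash)→7400, (C,hash)→7600, (D,nl_idx)→13920, (D,merge)→24920 …(+2); best=1520 via (C,nl_idx)
  {ABC}: card=8000; try (A,hash)→11200, (C,hash)→14700, (A,nl_idx)→26400, (A,merge)→27050, (C,nl_idx)→35500, (C,merge)→41500 …(+2); best=11200 via (A,hash)
  {ABCD}: card=1600; try (A,nl_idx)→5680, (A,hash)→5840, (A,merge)→6970, (C,nl_idx)→7700, (C,hash)→9300, (C,merge)→10600 …(+6); best=5680 via (A,nl_idx)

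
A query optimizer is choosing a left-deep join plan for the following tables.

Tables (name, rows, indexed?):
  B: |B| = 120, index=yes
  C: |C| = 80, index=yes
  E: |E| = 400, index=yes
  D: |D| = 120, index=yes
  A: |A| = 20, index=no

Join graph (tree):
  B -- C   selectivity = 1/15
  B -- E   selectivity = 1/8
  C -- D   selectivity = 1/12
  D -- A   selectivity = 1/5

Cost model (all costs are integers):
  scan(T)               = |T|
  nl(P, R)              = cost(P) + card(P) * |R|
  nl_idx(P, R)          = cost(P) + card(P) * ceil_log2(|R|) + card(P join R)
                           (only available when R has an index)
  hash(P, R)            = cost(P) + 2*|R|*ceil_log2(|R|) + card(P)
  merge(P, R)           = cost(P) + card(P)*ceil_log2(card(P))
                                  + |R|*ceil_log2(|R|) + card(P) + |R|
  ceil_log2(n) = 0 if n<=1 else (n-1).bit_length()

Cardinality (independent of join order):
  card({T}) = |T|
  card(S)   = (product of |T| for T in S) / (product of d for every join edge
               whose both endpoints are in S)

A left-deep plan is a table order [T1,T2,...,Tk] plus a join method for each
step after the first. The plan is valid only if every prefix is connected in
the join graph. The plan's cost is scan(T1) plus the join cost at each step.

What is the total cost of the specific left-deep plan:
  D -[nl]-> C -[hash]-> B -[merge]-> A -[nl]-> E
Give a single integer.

10341920

step 1: scan D: cost=120, card=120
step 2: join C via nl
    card(P join C) = 120*80/(12) = 800
    cost = 120 + 120*80 = 9720
step 3: join B via hash
    card(P join B) = 800*120/(15) = 6400
    cost = 9720 + 2*120*7 + 800 = 12200
step 4: join A via merge
    card(P join A) = 6400*20/(5) = 25600
    cost = 12200 + 6400*13 + 20*5 + 6400 + 20 = 101920
step 5: join E via nl
    card(P join E) = 25600*400/(8) = 1280000
    cost = 101920 + 25600*400 = 10341920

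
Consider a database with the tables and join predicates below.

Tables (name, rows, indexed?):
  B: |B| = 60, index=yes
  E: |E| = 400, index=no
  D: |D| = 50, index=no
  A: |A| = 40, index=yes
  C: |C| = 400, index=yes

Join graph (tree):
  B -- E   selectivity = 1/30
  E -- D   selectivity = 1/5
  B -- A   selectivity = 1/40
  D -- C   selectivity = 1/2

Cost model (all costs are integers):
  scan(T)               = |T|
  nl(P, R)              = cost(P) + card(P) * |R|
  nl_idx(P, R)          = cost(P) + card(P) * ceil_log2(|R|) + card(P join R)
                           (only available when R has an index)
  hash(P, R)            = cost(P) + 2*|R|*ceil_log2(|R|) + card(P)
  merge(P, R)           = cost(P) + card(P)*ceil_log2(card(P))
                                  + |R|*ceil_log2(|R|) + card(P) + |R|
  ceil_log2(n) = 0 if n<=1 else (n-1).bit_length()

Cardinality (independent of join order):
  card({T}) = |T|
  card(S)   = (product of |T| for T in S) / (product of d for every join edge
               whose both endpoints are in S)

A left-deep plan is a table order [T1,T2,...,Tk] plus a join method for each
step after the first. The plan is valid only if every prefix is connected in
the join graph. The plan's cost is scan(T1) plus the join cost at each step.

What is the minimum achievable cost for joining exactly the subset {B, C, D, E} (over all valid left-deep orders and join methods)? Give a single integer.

18120

Selinger DP over subsets of {B,C,D,E}:
  {B}: scan cost=60, card=60
  {E}: scan cost=400, card=400
  {D}: scan cost=50, card=50
  {C}: scan cost=400, card=400
  {BE}: card=800; try (B,hash)→1520, (B,nl_idx)→3600, (E,merge)→4480, (B,merge)→4820, (E,hash)→7320, (E,nl)→24060 …(+1); best=1520 via (B,hash)
  {DE}: card=4000; try (D,hash)→1400, (E,merge)→4400, (D,merge)→4750, (E,hash)→7300, (E,nl)→20050, (D,nl)→20400; best=1400 via (D,hash)
  {CD}: card=10000; try (D,hash)→1400, (C,merge)→4400, (D,merge)→4750, (C,hash)→7300, (C,nl_idx)→10500, (C,nl)→20050 …(+1); best=1400 via (D,hash)
  {BDE}: card=8000; try (D,hash)→2920, (B,hash)→6120, (D,merge)→10670, (B,nl_idx)→33400, (D,nl)→41520, (B,merge)→53820 …(+1); best=2920 via (D,hash)
  {CDE}: card=800000; try (C,hash)→12600, (E,hash)→18600, (C,merge)→57400, (E,merge)→155400, (C,nl_idx)→837400, (C,nl)→1601400 …(+1); best=12600 via (C,hash)
  {BCDE}: card=1600000; try (C,hash)→18120, (C,merge)→118920, (B,hash)→813320, (C,nl_idx)→1674920, (C,nl)→3202920, (B,nl_idx)→6412600 …(+2); best=18120 via (C,hash)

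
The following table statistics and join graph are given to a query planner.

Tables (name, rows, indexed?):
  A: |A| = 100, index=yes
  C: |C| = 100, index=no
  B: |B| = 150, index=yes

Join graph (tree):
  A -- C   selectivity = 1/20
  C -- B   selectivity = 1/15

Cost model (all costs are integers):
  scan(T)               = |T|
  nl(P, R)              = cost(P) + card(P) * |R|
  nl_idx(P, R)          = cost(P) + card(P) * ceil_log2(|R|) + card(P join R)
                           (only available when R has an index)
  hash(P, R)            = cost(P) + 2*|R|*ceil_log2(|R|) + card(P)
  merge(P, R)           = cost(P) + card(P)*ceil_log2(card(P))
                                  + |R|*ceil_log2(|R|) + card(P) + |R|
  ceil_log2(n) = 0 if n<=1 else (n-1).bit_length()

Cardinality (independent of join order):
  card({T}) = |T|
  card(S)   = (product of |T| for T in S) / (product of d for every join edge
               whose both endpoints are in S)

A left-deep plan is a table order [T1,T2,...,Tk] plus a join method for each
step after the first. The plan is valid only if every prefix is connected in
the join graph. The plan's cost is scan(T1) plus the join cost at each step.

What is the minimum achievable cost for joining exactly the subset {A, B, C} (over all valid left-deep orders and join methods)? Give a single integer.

4100

Selinger DP over subsets of {A,B,C}:
  {A}: scan cost=100, card=100
  {C}: scan cost=100, card=100
  {B}: scan cost=150, card=150
  {AC}: card=500; try (A,nl_idx)→1300, (C,hash)→1600, (A,hash)→1600, (C,merge)→1700, (A,merge)→1700, (C,nl)→10100 …(+1); best=1300 via (A,nl_idx)
  {BC}: card=1000; try (C,hash)→1700, (B,nl_idx)→1900, (B,merge)→2250, (C,merge)→2300, (B,hash)→2600, (B,nl)→15100 …(+1); best=1700 via (C,hash)
  {ABC}: card=5000; try (A,hash)→4100, (B,hash)→4200, (B,merge)→7650, (B,nl_idx)→10300, (A,merge)→13500, (A,nl_idx)→13700 …(+2); best=4100 via (A,hash)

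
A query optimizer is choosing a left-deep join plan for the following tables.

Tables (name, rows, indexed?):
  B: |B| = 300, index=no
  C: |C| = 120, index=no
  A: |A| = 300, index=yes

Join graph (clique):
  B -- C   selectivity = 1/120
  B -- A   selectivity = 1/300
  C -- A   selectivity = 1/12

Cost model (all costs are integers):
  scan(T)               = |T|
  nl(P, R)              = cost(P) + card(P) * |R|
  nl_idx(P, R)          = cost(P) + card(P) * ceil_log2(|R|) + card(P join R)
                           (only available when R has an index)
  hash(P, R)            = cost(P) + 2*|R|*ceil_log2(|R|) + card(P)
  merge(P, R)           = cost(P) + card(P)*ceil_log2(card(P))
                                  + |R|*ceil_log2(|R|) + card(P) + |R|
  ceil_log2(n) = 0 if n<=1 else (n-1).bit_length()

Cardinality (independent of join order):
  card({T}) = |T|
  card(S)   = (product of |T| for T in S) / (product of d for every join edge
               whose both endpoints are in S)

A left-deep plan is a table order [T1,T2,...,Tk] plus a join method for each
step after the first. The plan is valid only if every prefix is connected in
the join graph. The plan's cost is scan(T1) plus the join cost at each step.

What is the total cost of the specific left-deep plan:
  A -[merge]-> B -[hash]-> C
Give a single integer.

step 1: scan A: cost=300, card=300
step 2: join B via merge
    card(P join B) = 300*300/(300) = 300
    cost = 300 + 300*9 + 300*9 + 300 + 300 = 6300
step 3: join C via hash
    card(P join C) = 300*120/(120*12) = 25
    cost = 6300 + 2*120*7 + 300 = 8280

8280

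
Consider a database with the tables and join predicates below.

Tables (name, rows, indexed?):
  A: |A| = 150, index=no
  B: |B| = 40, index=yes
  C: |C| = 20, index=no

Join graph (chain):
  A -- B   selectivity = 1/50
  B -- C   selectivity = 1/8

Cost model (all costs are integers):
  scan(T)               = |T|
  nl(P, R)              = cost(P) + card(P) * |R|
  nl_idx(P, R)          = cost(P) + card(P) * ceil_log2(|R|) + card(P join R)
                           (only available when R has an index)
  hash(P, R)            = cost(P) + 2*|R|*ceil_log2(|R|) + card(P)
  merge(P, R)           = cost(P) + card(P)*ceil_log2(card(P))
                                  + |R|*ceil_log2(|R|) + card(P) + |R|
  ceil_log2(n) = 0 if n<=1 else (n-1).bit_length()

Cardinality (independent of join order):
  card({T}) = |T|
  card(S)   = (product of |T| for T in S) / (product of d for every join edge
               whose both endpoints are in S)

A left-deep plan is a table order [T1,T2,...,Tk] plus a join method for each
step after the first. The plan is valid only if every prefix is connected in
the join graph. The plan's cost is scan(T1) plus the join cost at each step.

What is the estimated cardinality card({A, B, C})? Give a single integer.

300

Tables in S: A(150), B(40), C(20)
Edges inside S: A-B(d=50), B-C(d=8)
numerator = 150 * 40 * 20 = 120000
denominator = 50 * 8 = 400
card(S) = 120000 / 400 = 300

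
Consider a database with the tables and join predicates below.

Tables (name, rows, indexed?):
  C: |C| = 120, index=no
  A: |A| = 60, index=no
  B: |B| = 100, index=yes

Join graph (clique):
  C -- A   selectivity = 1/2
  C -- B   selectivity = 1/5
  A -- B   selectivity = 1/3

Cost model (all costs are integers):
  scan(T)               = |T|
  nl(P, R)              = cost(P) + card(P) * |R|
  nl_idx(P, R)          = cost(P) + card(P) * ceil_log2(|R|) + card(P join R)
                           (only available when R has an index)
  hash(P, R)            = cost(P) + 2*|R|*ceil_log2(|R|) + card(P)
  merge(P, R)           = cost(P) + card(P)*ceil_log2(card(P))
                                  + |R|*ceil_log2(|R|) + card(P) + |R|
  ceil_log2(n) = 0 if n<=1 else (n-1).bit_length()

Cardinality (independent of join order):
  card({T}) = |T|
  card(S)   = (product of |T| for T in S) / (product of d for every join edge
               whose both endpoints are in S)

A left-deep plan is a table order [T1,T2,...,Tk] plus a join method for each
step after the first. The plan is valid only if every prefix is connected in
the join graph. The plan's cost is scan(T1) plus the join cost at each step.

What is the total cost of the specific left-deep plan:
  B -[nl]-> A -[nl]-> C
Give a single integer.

246100

step 1: scan B: cost=100, card=100
step 2: join A via nl
    card(P join A) = 100*60/(3) = 2000
    cost = 100 + 100*60 = 6100
step 3: join C via nl
    card(P join C) = 2000*120/(2*5) = 24000
    cost = 6100 + 2000*120 = 246100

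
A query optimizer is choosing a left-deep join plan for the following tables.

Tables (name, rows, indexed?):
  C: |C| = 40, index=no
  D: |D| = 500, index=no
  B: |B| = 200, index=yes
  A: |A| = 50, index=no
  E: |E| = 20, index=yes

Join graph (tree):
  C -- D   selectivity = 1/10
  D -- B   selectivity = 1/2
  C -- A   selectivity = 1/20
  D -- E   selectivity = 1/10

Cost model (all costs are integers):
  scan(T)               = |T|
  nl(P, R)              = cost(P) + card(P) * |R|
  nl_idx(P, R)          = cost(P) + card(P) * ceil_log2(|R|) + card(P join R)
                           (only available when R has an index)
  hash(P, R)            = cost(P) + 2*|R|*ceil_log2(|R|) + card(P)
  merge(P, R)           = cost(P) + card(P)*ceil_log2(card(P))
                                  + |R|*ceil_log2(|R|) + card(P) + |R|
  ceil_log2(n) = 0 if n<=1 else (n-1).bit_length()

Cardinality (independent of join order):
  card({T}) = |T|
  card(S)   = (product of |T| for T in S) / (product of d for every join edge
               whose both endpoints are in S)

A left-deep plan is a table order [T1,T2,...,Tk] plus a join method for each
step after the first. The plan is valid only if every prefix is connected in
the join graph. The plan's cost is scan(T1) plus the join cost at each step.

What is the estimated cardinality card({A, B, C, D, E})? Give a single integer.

1000000

Tables in S: A(50), B(200), C(40), D(500), E(20)
Edges inside S: C-D(d=10), D-B(d=2), C-A(d=20), D-E(d=10)
numerator = 50 * 200 * 40 * 500 * 20 = 4000000000
denominator = 10 * 2 * 20 * 10 = 4000
card(S) = 4000000000 / 4000 = 1000000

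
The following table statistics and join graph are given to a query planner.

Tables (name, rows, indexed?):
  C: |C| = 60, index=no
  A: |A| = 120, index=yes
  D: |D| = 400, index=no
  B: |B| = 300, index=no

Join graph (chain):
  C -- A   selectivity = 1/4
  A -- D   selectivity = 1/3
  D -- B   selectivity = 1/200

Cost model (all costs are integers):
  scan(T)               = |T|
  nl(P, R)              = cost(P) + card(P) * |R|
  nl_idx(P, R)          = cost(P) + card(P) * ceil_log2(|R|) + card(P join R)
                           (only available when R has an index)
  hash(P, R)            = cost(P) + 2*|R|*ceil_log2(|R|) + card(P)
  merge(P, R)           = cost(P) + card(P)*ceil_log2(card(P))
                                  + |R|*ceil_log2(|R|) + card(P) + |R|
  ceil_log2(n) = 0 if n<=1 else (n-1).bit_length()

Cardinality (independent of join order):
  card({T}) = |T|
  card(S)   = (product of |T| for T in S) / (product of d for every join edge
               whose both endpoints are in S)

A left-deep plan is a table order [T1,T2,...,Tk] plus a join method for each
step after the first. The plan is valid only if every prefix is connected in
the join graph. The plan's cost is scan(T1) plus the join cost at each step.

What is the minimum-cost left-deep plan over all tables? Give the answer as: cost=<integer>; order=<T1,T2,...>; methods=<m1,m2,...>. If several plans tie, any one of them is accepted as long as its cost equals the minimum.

cost=33200; order=D,B,A,C; methods=hash,hash,hash

Selinger DP (subsets sized 1..n):
  {C}: scan cost=60, card=60
  {A}: scan cost=120, card=120
  {D}: scan cost=400, card=400
  {B}: scan cost=300, card=300
  {AC}: card=1800; try (C,hash)→960, (A,merge)→1440, (C,merge)→1500, (A,hash)→1800, (A,nl_idx)→2280, (A,nl)→7260 …(+1); best=960 via (C,hash)
  {AD}: card=16000; try (A,hash)→2480, (D,merge)→5080, (A,merge)→5360, (D,hash)→7440, (A,nl_idx)→19200, (D,nl)→48120 …(+1); best=2480 via (A,hash)
  {BD}: card=600; try (B,hash)→6200, (D,merge)→7300, (B,merge)→7400, (D,hash)→7800, (D,nl)→120300, (B,nl)→120400; best=6200 via (B,hash)
  {ACD}: card=240000; try (D,hash)→9960, (C,hash)→19200, (D,merge)→26560, (C,merge)→242900, (D,nl)→720960, (C,nl)→962480; best=9960 via (D,hash)
  {ABD}: card=24000; try (A,hash)→8480, (A,merge)→13760, (B,hash)→23880, (A,nl_idx)→34400, (A,nl)→78200, (B,merge)→245480 …(+1); best=8480 via (A,hash)
  {ABCD}: card=360000; try (C,hash)→33200, (B,hash)→255360, (C,merge)→392900, (C,nl)→1448480, (B,merge)→4572960, (B,nl)→72009960; best=33200 via (C,hash)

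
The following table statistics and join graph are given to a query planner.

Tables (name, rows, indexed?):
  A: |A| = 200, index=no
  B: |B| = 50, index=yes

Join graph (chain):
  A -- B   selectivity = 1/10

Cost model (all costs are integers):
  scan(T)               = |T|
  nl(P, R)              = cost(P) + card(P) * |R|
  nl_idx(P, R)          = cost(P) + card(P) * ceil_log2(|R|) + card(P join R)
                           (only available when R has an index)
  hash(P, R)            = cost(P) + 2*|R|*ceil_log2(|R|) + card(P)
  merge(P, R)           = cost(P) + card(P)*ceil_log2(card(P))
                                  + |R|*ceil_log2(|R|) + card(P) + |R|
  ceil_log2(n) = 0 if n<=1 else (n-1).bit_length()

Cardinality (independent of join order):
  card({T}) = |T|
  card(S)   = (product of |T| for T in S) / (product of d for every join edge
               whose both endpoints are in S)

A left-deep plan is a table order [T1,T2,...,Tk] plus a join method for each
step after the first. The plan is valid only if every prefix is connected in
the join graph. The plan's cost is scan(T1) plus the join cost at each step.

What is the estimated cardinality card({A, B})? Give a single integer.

1000

Tables in S: A(200), B(50)
Edges inside S: A-B(d=10)
numerator = 200 * 50 = 10000
denominator = 10 = 10
card(S) = 10000 / 10 = 1000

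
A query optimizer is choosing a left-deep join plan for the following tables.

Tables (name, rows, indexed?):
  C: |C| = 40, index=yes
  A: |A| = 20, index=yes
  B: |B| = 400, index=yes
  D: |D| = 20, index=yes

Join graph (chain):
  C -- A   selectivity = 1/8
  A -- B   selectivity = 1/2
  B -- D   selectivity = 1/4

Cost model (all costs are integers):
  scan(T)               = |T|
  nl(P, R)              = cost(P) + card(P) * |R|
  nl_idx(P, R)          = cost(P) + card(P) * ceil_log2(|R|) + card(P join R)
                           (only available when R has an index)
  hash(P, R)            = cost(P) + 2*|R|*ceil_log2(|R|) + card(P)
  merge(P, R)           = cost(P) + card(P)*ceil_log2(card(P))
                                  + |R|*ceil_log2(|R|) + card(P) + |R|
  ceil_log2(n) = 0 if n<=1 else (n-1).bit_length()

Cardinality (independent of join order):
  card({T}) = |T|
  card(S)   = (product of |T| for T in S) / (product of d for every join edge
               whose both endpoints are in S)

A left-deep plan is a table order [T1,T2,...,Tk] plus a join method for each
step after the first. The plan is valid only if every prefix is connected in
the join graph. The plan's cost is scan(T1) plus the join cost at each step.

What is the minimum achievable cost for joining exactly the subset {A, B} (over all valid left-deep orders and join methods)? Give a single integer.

1000

Selinger DP over subsets of {A,B}:
  {A}: scan cost=20, card=20
  {B}: scan cost=400, card=400
  {AB}: card=4000; try (A,hash)→1000, (B,merge)→4140, (B,nl_idx)→4200, (A,merge)→4520, (A,nl_idx)→6400, (B,hash)→7240 …(+2); best=1000 via (A,hash)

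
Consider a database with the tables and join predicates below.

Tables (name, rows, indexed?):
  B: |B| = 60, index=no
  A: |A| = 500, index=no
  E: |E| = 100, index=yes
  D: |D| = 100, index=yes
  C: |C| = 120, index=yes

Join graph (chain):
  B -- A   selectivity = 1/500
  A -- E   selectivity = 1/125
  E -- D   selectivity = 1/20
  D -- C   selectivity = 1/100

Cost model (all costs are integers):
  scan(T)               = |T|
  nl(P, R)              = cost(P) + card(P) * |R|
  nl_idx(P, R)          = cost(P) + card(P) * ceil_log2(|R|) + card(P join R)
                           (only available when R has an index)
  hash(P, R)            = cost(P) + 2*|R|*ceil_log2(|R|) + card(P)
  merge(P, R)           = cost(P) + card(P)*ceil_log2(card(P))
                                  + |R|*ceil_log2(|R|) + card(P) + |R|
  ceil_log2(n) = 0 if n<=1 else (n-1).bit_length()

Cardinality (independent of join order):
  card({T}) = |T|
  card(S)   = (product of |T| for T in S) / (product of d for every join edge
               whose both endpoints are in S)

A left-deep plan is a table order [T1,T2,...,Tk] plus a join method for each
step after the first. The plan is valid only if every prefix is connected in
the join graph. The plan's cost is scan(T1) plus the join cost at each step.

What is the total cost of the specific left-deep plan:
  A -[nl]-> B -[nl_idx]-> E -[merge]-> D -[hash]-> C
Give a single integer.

34024

step 1: scan A: cost=500, card=500
step 2: join B via nl
    card(P join B) = 500*60/(500) = 60
    cost = 500 + 500*60 = 30500
step 3: join E via nl_idx
    card(P join E) = 60*100/(125) = 48
    cost = 30500 + 60*7 + 48 = 30968
step 4: join D via merge
    card(P join D) = 48*100/(20) = 240
    cost = 30968 + 48*6 + 100*7 + 48 + 100 = 32104
step 5: join C via hash
    card(P join C) = 240*120/(100) = 288
    cost = 32104 + 2*120*7 + 240 = 34024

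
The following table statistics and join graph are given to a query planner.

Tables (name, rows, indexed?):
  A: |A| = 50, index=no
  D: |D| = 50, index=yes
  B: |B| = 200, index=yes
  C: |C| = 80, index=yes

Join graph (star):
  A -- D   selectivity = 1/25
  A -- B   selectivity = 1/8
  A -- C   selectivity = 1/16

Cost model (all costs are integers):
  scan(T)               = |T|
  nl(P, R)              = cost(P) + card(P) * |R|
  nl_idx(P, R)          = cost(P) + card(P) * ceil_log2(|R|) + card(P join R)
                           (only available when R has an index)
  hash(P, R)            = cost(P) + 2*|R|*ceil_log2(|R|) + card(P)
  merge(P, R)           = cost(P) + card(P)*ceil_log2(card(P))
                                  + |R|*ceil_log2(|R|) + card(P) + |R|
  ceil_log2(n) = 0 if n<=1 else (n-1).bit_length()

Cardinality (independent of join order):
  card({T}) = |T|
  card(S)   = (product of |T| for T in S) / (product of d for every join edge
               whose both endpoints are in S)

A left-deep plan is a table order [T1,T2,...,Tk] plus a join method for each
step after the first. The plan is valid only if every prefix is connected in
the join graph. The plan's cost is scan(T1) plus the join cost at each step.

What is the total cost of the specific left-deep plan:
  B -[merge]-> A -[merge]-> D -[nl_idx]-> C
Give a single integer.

47700

step 1: scan B: cost=200, card=200
step 2: join A via merge
    card(P join A) = 200*50/(8) = 1250
    cost = 200 + 200*8 + 50*6 + 200 + 50 = 2350
step 3: join D via merge
    card(P join D) = 1250*50/(25) = 2500
    cost = 2350 + 1250*11 + 50*6 + 1250 + 50 = 17700
step 4: join C via nl_idx
    card(P join C) = 2500*80/(16) = 12500
    cost = 17700 + 2500*7 + 12500 = 47700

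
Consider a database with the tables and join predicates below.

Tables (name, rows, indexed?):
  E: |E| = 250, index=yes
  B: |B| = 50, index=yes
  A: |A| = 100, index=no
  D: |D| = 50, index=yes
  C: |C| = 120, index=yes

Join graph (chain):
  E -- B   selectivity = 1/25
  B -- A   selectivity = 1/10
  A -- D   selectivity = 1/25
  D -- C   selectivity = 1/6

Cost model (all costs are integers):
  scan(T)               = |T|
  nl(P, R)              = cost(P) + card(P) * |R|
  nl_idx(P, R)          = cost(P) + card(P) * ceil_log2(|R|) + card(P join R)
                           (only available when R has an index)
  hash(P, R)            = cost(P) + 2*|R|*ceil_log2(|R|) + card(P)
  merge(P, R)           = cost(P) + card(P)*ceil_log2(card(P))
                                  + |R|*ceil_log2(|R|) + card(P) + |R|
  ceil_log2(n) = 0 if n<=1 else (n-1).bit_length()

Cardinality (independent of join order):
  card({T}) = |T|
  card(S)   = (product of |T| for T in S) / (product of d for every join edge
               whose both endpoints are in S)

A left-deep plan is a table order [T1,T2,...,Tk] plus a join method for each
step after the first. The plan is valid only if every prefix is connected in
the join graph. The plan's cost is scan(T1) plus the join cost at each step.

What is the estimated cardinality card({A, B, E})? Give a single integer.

Tables in S: A(100), B(50), E(250)
Edges inside S: E-B(d=25), B-A(d=10)
numerator = 100 * 50 * 250 = 1250000
denominator = 25 * 10 = 250
card(S) = 1250000 / 250 = 5000

5000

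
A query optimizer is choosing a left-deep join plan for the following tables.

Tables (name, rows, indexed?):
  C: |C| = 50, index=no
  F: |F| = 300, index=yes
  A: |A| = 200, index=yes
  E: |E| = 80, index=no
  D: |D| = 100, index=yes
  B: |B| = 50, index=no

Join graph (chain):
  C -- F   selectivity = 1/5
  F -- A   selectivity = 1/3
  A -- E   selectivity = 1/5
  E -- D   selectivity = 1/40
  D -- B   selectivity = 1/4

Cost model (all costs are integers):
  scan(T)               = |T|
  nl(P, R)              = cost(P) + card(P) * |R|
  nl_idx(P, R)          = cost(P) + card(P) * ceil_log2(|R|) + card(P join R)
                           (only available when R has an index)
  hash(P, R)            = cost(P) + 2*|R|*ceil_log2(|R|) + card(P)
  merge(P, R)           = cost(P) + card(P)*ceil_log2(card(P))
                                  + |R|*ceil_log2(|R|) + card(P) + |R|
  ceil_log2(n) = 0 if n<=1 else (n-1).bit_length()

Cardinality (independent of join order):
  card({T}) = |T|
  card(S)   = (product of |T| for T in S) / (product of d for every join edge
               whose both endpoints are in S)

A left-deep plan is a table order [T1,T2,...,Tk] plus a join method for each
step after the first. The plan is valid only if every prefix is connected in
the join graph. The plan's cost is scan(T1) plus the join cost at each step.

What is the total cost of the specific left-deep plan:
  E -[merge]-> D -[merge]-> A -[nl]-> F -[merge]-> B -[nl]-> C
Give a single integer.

519205470

step 1: scan E: cost=80, card=80
step 2: join D via merge
    card(P join D) = 80*100/(40) = 200
    cost = 80 + 80*7 + 100*7 + 80 + 100 = 1520
step 3: join A via merge
    card(P join A) = 200*200/(5) = 8000
    cost = 1520 + 200*8 + 200*8 + 200 + 200 = 5120
step 4: join F via nl
    card(P join F) = 8000*300/(3) = 800000
    cost = 5120 + 8000*300 = 2405120
step 5: join B via merge
    card(P join B) = 800000*50/(4) = 10000000
    cost = 2405120 + 800000*20 + 50*6 + 800000 + 50 = 19205470
step 6: join C via nl
    card(P join C) = 10000000*50/(5) = 100000000
    cost = 19205470 + 10000000*50 = 519205470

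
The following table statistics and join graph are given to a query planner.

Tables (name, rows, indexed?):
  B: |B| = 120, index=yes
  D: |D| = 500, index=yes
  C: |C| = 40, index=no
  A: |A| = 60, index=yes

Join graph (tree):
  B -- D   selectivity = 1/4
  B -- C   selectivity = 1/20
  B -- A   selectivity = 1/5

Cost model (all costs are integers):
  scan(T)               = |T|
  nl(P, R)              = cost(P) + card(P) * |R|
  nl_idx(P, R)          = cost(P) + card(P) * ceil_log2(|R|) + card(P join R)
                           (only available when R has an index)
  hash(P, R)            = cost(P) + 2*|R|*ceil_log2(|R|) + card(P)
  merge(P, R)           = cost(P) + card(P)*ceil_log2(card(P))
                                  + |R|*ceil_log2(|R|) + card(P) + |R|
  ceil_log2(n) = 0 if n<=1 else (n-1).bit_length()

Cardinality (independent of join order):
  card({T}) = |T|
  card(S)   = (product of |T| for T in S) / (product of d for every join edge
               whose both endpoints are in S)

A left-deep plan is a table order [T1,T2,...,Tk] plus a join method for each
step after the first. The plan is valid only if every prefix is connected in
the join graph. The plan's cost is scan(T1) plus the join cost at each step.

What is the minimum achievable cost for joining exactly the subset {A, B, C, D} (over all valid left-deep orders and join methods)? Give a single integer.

Selinger DP over subsets of {A,B,C,D}:
  {B}: scan cost=120, card=120
  {D}: scan cost=500, card=500
  {C}: scan cost=40, card=40
  {A}: scan cost=60, card=60
  {BD}: card=15000; try (B,hash)→2680, (D,merge)→6080, (B,merge)→6460, (D,hash)→9240, (D,nl_idx)→16200, (B,nl_idx)→19000 …(+2); best=2680 via (B,hash)
  {BC}: card=240; try (B,nl_idx)→560, (C,hash)→720, (B,merge)→1280, (C,merge)→1360, (B,hash)→1760, (B,nl)→4840 …(+1); best=560 via (B,nl_idx)
  {AB}: card=1440; try (A,hash)→960, (B,merge)→1440, (A,merge)→1500, (B,hash)→1800, (B,nl_idx)→1920, (A,nl_idx)→2280 …(+2); best=960 via (A,hash)
  {BCD}: card=30000; try (D,merge)→7720, (D,hash)→9800, (C,hash)→18160, (D,nl_idx)→32720, (D,nl)→120560, (C,merge)→227960 …(+1); best=7720 via (D,merge)
  {ABD}: card=180000; try (D,hash)→11400, (A,hash)→18400, (D,merge)→23240, (D,nl_idx)→193920, (A,merge)→228100, (A,nl_idx)→272680 …(+2); best=11400 via (D,hash)
  {ABC}: card=2880; try (A,hash)→1520, (C,hash)→2880, (A,merge)→3140, (A,nl_idx)→4880, (A,nl)→14960, (C,merge)→18520 …(+1); best=1520 via (A,hash)
  {ABCD}: card=360000; try (D,hash)→13400, (A,hash)→38440, (D,merge)→43960, (C,hash)→191880, (D,nl_idx)→387440, (A,merge)→488140 …(+5); best=13400 via (D,hash)

13400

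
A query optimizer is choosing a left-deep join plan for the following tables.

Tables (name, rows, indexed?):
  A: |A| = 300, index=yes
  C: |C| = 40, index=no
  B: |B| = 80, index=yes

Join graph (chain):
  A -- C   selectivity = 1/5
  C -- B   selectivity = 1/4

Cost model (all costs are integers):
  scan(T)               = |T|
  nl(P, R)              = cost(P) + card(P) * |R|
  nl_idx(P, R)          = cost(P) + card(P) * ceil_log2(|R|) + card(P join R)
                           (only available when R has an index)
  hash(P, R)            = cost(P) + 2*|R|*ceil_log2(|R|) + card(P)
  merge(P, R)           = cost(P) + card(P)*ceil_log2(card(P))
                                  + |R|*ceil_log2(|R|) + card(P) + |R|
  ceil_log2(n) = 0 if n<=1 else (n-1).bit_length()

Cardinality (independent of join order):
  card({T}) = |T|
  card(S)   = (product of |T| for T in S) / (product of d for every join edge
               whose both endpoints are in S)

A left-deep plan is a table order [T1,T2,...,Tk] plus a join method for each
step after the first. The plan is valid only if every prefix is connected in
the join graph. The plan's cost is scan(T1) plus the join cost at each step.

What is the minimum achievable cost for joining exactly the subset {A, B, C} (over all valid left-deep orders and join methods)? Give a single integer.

Selinger DP over subsets of {A,B,C}:
  {A}: scan cost=300, card=300
  {C}: scan cost=40, card=40
  {B}: scan cost=80, card=80
  {AC}: card=2400; try (C,hash)→1080, (A,nl_idx)→2800, (A,merge)→3320, (C,merge)→3580, (A,hash)→5480, (A,nl)→12040 …(+1); best=1080 via (C,hash)
  {BC}: card=800; try (C,hash)→640, (B,merge)→960, (C,merge)→1000, (B,nl_idx)→1120, (B,hash)→1200, (B,nl)→3240 …(+1); best=640 via (C,hash)
  {ABC}: card=48000; try (B,hash)→4600, (A,hash)→6840, (A,merge)→12440, (B,merge)→32920, (A,nl_idx)→55840, (B,nl_idx)→65880 …(+2); best=4600 via (B,hash)

4600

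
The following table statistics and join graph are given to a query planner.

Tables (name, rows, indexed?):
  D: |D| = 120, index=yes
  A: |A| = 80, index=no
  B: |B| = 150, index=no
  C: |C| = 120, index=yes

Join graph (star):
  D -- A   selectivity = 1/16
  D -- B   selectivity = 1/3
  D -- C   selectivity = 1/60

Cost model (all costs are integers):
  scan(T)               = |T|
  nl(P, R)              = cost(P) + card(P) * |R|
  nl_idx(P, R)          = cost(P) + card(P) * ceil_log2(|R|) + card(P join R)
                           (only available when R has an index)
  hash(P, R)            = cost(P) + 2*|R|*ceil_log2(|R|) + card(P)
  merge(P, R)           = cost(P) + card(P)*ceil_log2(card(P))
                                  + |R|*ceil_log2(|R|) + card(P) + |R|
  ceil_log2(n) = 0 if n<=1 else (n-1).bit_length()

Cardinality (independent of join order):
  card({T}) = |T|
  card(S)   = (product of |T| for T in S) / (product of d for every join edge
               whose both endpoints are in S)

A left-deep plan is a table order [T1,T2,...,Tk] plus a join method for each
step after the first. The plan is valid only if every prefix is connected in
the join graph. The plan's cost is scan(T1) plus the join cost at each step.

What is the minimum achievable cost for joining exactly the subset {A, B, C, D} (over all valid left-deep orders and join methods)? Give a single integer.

6160

Selinger DP over subsets of {A,B,C,D}:
  {D}: scan cost=120, card=120
  {A}: scan cost=80, card=80
  {B}: scan cost=150, card=150
  {C}: scan cost=120, card=120
  {AD}: card=600; try (D,nl_idx)→1240, (A,hash)→1360, (D,merge)→1680, (A,merge)→1720, (D,hash)→1840, (D,nl)→9680 …(+1); best=1240 via (D,nl_idx)
  {BD}: card=6000; try (D,hash)→1980, (B,merge)→2430, (D,merge)→2460, (B,hash)→2640, (D,nl_idx)→7200, (B,nl)→18120 …(+1); best=1980 via (D,hash)
  {CD}: card=240; try (D,nl_idx)→1200, (C,nl_idx)→1200, (D,hash)→1920, (C,hash)→1920, (D,merge)→2040, (C,merge)→2040 …(+2); best=1200 via (D,nl_idx)
  {ABD}: card=30000; try (B,hash)→4240, (A,hash)→9100, (B,merge)→9190, (A,merge)→86620, (B,nl)→91240, (A,nl)→481980; best=4240 via (B,hash)
  {ACD}: card=1200; try (A,hash)→2560, (C,hash)→3520, (A,merge)→4000, (C,nl_idx)→6640, (C,merge)→8800, (A,nl)→20400 …(+1); best=2560 via (A,hash)
  {BCD}: card=12000; try (B,hash)→3840, (B,merge)→4710, (C,hash)→9660, (B,nl)→37200, (C,nl_idx)→55980, (C,merge)→86940 …(+1); best=3840 via (B,hash)
  {ABCD}: card=60000; try (B,hash)→6160, (A,hash)→16960, (B,merge)→18310, (C,hash)→35920, (B,nl)→182560, (A,merge)→184480 …(+4); best=6160 via (B,hash)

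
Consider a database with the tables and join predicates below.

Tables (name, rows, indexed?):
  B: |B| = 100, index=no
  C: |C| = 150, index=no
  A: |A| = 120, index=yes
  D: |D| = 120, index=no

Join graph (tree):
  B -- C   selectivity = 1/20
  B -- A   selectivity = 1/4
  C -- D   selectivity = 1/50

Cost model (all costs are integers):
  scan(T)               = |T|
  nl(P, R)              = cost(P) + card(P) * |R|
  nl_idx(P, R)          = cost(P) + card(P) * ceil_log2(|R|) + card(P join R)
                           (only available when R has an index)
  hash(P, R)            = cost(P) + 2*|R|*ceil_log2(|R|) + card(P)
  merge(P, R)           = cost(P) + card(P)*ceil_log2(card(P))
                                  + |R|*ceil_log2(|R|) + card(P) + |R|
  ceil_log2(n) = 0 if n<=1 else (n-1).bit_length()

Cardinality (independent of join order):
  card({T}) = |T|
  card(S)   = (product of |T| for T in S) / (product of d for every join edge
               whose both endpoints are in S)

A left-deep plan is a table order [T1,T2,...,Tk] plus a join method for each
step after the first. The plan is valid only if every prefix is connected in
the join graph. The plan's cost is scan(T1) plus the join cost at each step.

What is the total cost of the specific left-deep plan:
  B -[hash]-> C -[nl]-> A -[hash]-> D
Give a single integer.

116780

step 1: scan B: cost=100, card=100
step 2: join C via hash
    card(P join C) = 100*150/(20) = 750
    cost = 100 + 2*150*8 + 100 = 2600
step 3: join A via nl
    card(P join A) = 750*120/(4) = 22500
    cost = 2600 + 750*120 = 92600
step 4: join D via hash
    card(P join D) = 22500*120/(50) = 54000
    cost = 92600 + 2*120*7 + 22500 = 116780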